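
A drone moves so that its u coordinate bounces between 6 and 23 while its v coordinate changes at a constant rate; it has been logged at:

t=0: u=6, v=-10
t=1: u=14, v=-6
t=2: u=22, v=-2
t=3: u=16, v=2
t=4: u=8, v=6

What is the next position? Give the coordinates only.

The u coordinate travels 8 per step and bounces off the walls at 6 and 23.
  step 5: 8 → 12
The v coordinate changes by +4 each step: at step 5 it is 10.

u=12, v=10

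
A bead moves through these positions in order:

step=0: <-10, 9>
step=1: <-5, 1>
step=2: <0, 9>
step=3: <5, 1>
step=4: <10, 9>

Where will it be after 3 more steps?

The first coordinate changes by +5 each step, so at step 7 it is -10 + 7·(5) = 25.
The second coordinate repeats the cycle [9, 1] with period 2; step 7 mod 2 = 1, giving 1.

<25, 1>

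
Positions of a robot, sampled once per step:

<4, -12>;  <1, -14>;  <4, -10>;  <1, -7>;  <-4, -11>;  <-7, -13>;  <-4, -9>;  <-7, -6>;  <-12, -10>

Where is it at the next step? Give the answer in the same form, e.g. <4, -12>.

<-15, -12>

Step-to-step displacements: <-3, -2>, <+3, +4>, <-3, +3>, <-5, -4>, <-3, -2>, <+3, +4>, <-3, +3>, <-5, -4> — a repeating cycle of length 4.
step 9: apply <-3, -2> → <-15, -12>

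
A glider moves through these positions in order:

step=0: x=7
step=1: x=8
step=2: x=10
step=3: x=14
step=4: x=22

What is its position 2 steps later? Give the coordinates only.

x=70

Step-to-step displacements: +1, +2, +4, +8; each is 2× the previous.
step 5: 22 + 16 → x=38
step 6: 38 + 32 → x=70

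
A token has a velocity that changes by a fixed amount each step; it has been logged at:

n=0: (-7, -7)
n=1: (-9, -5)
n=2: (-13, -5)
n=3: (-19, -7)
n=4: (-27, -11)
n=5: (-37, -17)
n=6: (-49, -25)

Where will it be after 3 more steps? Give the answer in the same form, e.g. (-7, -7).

Successive displacements: (-2, +2), (-4, +0), (-6, -2), (-8, -4), (-10, -6), (-12, -8) — each changes by (-2, -2).
step 7: (-49, -25) + (-14, -10) → (-63, -35)
step 8: (-63, -35) + (-16, -12) → (-79, -47)
step 9: (-79, -47) + (-18, -14) → (-97, -61)

(-97, -61)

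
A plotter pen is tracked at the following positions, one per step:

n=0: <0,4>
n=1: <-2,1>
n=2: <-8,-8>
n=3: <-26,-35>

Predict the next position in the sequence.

Consecutive displacements <-2,-3>, <-6,-9>, <-18,-27> scale by a factor of 3 each step.
step 4: <-26,-35> + <-54,-81> → <-80,-116>

<-80,-116>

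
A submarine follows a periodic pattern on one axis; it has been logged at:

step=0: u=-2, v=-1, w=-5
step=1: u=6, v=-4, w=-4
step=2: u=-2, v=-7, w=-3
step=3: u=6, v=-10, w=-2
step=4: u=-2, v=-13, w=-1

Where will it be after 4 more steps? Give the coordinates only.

The u coordinate repeats the cycle [-2, 6] with period 2; step 8 mod 2 = 0, giving -2.
The v coordinate changes by -3 each step, so at step 8 it is -1 + 8·(-3) = -25.
The w coordinate changes by +1 each step, so at step 8 it is -5 + 8·(1) = 3.

u=-2, v=-25, w=3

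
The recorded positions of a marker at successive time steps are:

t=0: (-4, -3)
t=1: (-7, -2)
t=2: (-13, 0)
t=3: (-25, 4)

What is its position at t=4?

(-49, 12)

The jumps are (-3, +1), (-6, +2), (-12, +4) — a geometric progression with ratio 2.
step 4: (-25, 4) + (-24, +8) → (-49, 12)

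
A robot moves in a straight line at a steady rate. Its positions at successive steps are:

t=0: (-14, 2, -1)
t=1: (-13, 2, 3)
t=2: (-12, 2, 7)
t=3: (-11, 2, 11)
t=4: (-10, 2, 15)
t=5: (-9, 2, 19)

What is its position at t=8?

The position changes by (+1, +0, +4) every step.
step 6: (-9, 2, 19) + (+1, +0, +4) → (-8, 2, 23)
step 7: (-8, 2, 23) + (+1, +0, +4) → (-7, 2, 27)
step 8: (-7, 2, 27) + (+1, +0, +4) → (-6, 2, 31)

(-6, 2, 31)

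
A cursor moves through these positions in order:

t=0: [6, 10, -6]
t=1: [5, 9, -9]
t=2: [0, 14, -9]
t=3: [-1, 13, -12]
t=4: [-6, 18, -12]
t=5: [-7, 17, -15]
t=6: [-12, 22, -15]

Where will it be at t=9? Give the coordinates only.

Differencing gives [-1, -1, -3], [-5, +5, +0], [-1, -1, -3], [-5, +5, +0], [-1, -1, -3], [-5, +5, +0]. This is the pattern [-1, -1, -3], [-5, +5, +0] repeated.
step 7: apply [-1, -1, -3] → [-13, 21, -18]
step 8: apply [-5, +5, +0] → [-18, 26, -18]
step 9: apply [-1, -1, -3] → [-19, 25, -21]

[-19, 25, -21]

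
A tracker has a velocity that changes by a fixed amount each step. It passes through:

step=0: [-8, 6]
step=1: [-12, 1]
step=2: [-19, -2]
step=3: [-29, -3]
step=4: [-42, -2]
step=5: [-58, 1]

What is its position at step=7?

First differences are [-4, -5], [-7, -3], [-10, -1], [-13, +1], [-16, +3]; their common second difference is [-3, +2] (constant acceleration).
step 6: [-58, 1] + [-19, +5] → [-77, 6]
step 7: [-77, 6] + [-22, +7] → [-99, 13]

[-99, 13]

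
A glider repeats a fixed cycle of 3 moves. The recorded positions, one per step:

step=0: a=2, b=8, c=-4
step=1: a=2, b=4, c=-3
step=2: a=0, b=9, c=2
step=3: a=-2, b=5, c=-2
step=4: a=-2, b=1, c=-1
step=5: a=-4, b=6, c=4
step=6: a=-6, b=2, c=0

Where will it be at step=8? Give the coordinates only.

a=-8, b=3, c=6

Step-to-step displacements: (+0, -4, +1), (-2, +5, +5), (-2, -4, -4), (+0, -4, +1), (-2, +5, +5), (-2, -4, -4) — a repeating cycle of length 3.
step 7: apply (+0, -4, +1) → a=-6, b=-2, c=1
step 8: apply (-2, +5, +5) → a=-8, b=3, c=6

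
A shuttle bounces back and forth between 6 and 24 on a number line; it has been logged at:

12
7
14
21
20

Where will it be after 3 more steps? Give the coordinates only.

The value travels 7 per step and bounces off the walls at 6 and 24.
  step 5: 20 → 13
  step 6: 13 → 6
  step 7: 6 → 13

13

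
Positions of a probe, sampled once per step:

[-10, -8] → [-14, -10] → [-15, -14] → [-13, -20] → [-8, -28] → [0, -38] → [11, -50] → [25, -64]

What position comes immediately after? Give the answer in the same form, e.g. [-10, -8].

[42, -80]

Successive displacements: [-4, -2], [-1, -4], [+2, -6], [+5, -8], [+8, -10], [+11, -12], [+14, -14] — each changes by [+3, -2].
step 8: [25, -64] + [+17, -16] → [42, -80]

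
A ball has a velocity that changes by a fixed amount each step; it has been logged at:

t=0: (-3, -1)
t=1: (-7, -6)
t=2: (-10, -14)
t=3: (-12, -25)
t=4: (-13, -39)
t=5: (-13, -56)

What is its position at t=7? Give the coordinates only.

(-10, -99)

Taking differences between consecutive positions: (-4, -5), (-3, -8), (-2, -11), (-1, -14), (+0, -17). These grow by (+1, -3) each step.
step 6: (-13, -56) + (+1, -20) → (-12, -76)
step 7: (-12, -76) + (+2, -23) → (-10, -99)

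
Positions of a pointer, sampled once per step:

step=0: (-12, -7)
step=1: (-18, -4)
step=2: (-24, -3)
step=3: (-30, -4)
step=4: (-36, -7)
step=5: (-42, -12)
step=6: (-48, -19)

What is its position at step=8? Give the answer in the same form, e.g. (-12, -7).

(-60, -39)

First differences are (-6, +3), (-6, +1), (-6, -1), (-6, -3), (-6, -5), (-6, -7); their common second difference is (+0, -2) (constant acceleration).
step 7: (-48, -19) + (-6, -9) → (-54, -28)
step 8: (-54, -28) + (-6, -11) → (-60, -39)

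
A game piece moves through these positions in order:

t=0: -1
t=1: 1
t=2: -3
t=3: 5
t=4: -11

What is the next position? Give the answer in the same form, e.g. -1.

21

The jumps are +2, -4, +8, -16 — a geometric progression with ratio -2.
step 5: -11 + 32 → 21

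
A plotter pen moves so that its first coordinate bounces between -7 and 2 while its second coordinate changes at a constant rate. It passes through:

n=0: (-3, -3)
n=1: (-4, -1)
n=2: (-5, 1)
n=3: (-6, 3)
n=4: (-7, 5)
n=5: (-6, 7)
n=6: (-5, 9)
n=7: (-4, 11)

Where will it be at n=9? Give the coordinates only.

The first coordinate travels 1 per step and bounces off the walls at -7 and 2.
  step 8: -4 → -3
  step 9: -3 → -2
The second coordinate changes by +2 each step: at step 9 it is 15.

(-2, 15)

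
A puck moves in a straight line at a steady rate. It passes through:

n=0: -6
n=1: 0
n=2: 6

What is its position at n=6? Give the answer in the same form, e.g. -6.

Constant displacement of +6 per step.
step 3: 6 + 6 → 12
step 4: 12 + 6 → 18
step 5: 18 + 6 → 24
step 6: 24 + 6 → 30

30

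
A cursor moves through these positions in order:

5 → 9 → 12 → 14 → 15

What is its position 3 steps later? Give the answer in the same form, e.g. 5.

First differences are +4, +3, +2, +1; their common second difference is -1 (constant acceleration).
step 5: 15 + 0 → 15
step 6: 15 − 1 → 14
step 7: 14 − 2 → 12

12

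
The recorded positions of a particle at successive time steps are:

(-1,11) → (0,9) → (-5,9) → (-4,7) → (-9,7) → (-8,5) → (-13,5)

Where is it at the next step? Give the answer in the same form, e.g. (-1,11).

(-12,3)

Differencing gives (+1,-2), (-5,+0), (+1,-2), (-5,+0), (+1,-2), (-5,+0). This is the pattern (+1,-2), (-5,+0) repeated.
step 7: apply (+1,-2) → (-12,3)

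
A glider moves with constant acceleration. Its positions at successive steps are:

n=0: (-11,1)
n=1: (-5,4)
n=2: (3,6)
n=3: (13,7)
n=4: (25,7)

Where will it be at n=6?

Successive displacements: (+6,+3), (+8,+2), (+10,+1), (+12,+0) — each changes by (+2,-1).
step 5: (25,7) + (+14,-1) → (39,6)
step 6: (39,6) + (+16,-2) → (55,4)

(55,4)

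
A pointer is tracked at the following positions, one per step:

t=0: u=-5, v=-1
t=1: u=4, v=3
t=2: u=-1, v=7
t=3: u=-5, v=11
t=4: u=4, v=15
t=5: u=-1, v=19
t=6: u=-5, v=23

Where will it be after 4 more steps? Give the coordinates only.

u=4, v=39

U: cycles through -5, 4, -1 every 3 steps. Step 10 lands at position 1 of the cycle → 4.
V: linear, +4 per step → 39 at step 10.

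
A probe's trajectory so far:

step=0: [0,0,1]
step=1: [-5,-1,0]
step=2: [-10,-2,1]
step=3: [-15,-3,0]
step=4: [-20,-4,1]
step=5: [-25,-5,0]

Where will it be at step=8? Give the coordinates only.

The first coordinate changes by -5 each step, so at step 8 it is 0 + 8·(-5) = -40.
The second coordinate changes by -1 each step, so at step 8 it is 0 + 8·(-1) = -8.
The third coordinate repeats the cycle [1, 0] with period 2; step 8 mod 2 = 0, giving 1.

[-40,-8,1]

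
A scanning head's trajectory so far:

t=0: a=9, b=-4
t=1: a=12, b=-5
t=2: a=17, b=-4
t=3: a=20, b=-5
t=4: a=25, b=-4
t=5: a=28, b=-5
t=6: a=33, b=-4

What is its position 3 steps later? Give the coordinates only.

Step-to-step displacements: (+3,-1), (+5,+1), (+3,-1), (+5,+1), (+3,-1), (+5,+1) — a repeating cycle of length 2.
step 7: apply (+3,-1) → a=36, b=-5
step 8: apply (+5,+1) → a=41, b=-4
step 9: apply (+3,-1) → a=44, b=-5

a=44, b=-5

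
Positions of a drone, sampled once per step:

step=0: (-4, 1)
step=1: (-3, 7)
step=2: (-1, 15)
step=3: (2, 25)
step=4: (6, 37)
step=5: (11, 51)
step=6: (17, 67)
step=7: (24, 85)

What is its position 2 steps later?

(41, 127)

Taking differences between consecutive positions: (+1, +6), (+2, +8), (+3, +10), (+4, +12), (+5, +14), (+6, +16), (+7, +18). These grow by (+1, +2) each step.
step 8: (24, 85) + (+8, +20) → (32, 105)
step 9: (32, 105) + (+9, +22) → (41, 127)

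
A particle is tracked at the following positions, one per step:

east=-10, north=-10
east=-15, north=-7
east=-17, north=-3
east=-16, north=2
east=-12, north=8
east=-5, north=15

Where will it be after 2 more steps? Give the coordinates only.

Taking differences between consecutive positions: (-5,+3), (-2,+4), (+1,+5), (+4,+6), (+7,+7). These grow by (+3,+1) each step.
step 6: east=-5, north=15 + (+10,+8) → east=5, north=23
step 7: east=5, north=23 + (+13,+9) → east=18, north=32

east=18, north=32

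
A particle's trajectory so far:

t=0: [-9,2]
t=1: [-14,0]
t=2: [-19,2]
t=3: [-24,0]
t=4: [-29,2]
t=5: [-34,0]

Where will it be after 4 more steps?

The first coordinate changes by -5 each step, so at step 9 it is -9 + 9·(-5) = -54.
The second coordinate repeats the cycle [2, 0] with period 2; step 9 mod 2 = 1, giving 0.

[-54,0]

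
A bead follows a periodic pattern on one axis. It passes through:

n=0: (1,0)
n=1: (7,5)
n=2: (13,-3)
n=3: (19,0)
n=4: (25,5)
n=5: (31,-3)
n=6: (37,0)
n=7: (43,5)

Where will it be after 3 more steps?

First: linear, +6 per step → 61 at step 10.
Second: cycles through 0, 5, -3 every 3 steps. Step 10 lands at position 1 of the cycle → 5.

(61,5)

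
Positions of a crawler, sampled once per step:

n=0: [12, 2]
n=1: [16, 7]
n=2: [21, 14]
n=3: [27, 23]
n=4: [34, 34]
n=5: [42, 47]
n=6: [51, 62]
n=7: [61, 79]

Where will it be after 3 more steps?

[97, 142]

First differences are [+4, +5], [+5, +7], [+6, +9], [+7, +11], [+8, +13], [+9, +15], [+10, +17]; their common second difference is [+1, +2] (constant acceleration).
step 8: [61, 79] + [+11, +19] → [72, 98]
step 9: [72, 98] + [+12, +21] → [84, 119]
step 10: [84, 119] + [+13, +23] → [97, 142]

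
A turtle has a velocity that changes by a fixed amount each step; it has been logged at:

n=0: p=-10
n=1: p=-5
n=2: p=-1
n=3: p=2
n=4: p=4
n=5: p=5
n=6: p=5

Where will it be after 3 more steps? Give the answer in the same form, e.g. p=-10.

Taking differences between consecutive positions: +5, +4, +3, +2, +1, +0. These grow by -1 each step.
step 7: 5 − 1 → p=4
step 8: 4 − 2 → p=2
step 9: 2 − 3 → p=-1

p=-1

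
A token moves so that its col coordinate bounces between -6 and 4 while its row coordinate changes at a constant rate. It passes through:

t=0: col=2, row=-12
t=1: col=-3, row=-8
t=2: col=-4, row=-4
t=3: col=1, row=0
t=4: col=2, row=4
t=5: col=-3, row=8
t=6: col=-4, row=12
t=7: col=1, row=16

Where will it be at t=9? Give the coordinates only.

col=-3, row=24

The col coordinate reflects between -6 and 4, moving 5 per step.
  step 8: 1 → 2
  step 9: 2 → -3
The row coordinate changes by +4 each step: at step 9 it is 24.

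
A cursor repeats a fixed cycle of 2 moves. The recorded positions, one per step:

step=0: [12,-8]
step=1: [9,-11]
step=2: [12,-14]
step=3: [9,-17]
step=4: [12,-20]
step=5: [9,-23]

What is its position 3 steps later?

[12,-32]

Step-to-step displacements: [-3,-3], [+3,-3], [-3,-3], [+3,-3], [-3,-3] — a repeating cycle of length 2.
step 6: apply [+3,-3] → [12,-26]
step 7: apply [-3,-3] → [9,-29]
step 8: apply [+3,-3] → [12,-32]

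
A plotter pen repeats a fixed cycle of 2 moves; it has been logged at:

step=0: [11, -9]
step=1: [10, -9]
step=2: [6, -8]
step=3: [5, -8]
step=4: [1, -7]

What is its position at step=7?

Differencing gives [-1, +0], [-4, +1], [-1, +0], [-4, +1]. This is the pattern [-1, +0], [-4, +1] repeated.
step 5: apply [-1, +0] → [0, -7]
step 6: apply [-4, +1] → [-4, -6]
step 7: apply [-1, +0] → [-5, -6]

[-5, -6]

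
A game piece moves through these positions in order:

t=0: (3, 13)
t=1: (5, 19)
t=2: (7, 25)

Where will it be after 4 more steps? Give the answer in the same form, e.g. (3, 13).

(15, 49)

The position changes by (+2, +6) every step.
step 3: (7, 25) + (+2, +6) → (9, 31)
step 4: (9, 31) + (+2, +6) → (11, 37)
step 5: (11, 37) + (+2, +6) → (13, 43)
step 6: (13, 43) + (+2, +6) → (15, 49)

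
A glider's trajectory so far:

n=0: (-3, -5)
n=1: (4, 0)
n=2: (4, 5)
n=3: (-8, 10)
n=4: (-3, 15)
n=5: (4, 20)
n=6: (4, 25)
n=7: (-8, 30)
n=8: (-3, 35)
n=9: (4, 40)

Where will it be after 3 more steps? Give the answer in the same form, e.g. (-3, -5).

First: cycles through -3, 4, 4, -8 every 4 steps. Step 12 lands at position 0 of the cycle → -3.
Second: linear, +5 per step → 55 at step 12.

(-3, 55)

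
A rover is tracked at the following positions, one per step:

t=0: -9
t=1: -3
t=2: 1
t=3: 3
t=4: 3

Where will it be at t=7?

Successive displacements: +6, +4, +2, +0 — each changes by -2.
step 5: 3 − 2 → 1
step 6: 1 − 4 → -3
step 7: -3 − 6 → -9

-9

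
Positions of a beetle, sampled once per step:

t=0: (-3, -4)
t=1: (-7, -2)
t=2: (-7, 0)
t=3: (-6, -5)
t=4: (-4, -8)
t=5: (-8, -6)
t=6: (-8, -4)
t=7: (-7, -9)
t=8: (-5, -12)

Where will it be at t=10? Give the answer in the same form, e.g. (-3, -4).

(-9, -8)

Differencing gives (-4, +2), (+0, +2), (+1, -5), (+2, -3), (-4, +2), (+0, +2), (+1, -5), (+2, -3). This is the pattern (-4, +2), (+0, +2), (+1, -5), (+2, -3) repeated.
step 9: apply (-4, +2) → (-9, -10)
step 10: apply (+0, +2) → (-9, -8)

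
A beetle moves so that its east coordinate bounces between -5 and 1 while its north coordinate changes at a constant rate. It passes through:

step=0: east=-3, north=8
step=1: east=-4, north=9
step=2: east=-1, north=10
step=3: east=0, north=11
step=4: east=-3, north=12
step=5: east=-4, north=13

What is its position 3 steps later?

east=-3, north=16

The east coordinate travels 3 per step and bounces off the walls at -5 and 1.
  step 6: -4 → -1
  step 7: -1 → 0
  step 8: 0 → -3
The north coordinate changes by +1 each step: at step 8 it is 16.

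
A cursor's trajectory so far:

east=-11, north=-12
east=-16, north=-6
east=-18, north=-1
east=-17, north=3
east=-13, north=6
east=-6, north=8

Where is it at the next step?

east=4, north=9

First differences are (-5,+6), (-2,+5), (+1,+4), (+4,+3), (+7,+2); their common second difference is (+3,-1) (constant acceleration).
step 6: east=-6, north=8 + (+10,+1) → east=4, north=9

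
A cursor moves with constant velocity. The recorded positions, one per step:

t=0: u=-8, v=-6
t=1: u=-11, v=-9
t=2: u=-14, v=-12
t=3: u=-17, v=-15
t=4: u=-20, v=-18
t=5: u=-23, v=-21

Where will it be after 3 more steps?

u=-32, v=-30

Each step adds (-3, -3) to the position.
step 6: u=-23, v=-21 + (-3, -3) → u=-26, v=-24
step 7: u=-26, v=-24 + (-3, -3) → u=-29, v=-27
step 8: u=-29, v=-27 + (-3, -3) → u=-32, v=-30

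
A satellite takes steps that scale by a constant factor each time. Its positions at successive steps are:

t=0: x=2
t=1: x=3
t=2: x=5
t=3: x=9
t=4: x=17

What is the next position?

x=33

Step-to-step displacements: +1, +2, +4, +8; each is 2× the previous.
step 5: 17 + 16 → x=33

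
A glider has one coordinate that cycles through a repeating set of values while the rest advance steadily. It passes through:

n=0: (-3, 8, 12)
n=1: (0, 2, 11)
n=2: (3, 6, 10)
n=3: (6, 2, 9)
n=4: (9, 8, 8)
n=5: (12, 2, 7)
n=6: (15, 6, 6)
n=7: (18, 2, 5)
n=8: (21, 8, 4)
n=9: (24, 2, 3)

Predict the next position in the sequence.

First: linear, +3 per step → 27 at step 10.
Second: cycles through 8, 2, 6, 2 every 4 steps. Step 10 lands at position 2 of the cycle → 6.
Third: linear, -1 per step → 2 at step 10.

(27, 6, 2)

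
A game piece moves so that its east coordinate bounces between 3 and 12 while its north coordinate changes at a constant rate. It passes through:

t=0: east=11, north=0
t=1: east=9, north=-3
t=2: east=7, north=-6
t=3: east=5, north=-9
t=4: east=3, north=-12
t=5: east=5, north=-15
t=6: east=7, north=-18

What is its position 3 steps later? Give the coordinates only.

east=11, north=-27

The east coordinate reflects between 3 and 12, moving 2 per step.
  step 7: 7 → 9
  step 8: 9 → 11
  step 9: 11 → 11
The north coordinate changes by -3 each step: at step 9 it is -27.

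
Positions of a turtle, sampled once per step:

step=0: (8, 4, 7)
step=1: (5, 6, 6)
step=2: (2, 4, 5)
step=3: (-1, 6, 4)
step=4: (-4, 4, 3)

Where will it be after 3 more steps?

The first coordinate changes by -3 each step, so at step 7 it is 8 + 7·(-3) = -13.
The second coordinate repeats the cycle [4, 6] with period 2; step 7 mod 2 = 1, giving 6.
The third coordinate changes by -1 each step, so at step 7 it is 7 + 7·(-1) = 0.

(-13, 6, 0)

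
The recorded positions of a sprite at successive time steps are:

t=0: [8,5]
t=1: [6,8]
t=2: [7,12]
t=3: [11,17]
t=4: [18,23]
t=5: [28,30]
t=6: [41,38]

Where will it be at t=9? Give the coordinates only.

Taking differences between consecutive positions: [-2,+3], [+1,+4], [+4,+5], [+7,+6], [+10,+7], [+13,+8]. These grow by [+3,+1] each step.
step 7: [41,38] + [+16,+9] → [57,47]
step 8: [57,47] + [+19,+10] → [76,57]
step 9: [76,57] + [+22,+11] → [98,68]

[98,68]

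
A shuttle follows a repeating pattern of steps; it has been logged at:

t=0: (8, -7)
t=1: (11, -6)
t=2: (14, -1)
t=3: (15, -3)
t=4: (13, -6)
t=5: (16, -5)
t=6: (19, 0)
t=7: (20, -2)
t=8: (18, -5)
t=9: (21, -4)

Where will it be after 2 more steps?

Differencing gives (+3, +1), (+3, +5), (+1, -2), (-2, -3), (+3, +1), (+3, +5), (+1, -2), (-2, -3), (+3, +1). This is the pattern (+3, +1), (+3, +5), (+1, -2), (-2, -3) repeated.
step 10: apply (+3, +5) → (24, 1)
step 11: apply (+1, -2) → (25, -1)

(25, -1)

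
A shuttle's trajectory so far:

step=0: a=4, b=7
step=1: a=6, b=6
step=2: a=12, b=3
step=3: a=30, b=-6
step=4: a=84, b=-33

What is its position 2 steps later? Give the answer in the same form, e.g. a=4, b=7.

a=732, b=-357

The jumps are (+2, -1), (+6, -3), (+18, -9), (+54, -27) — a geometric progression with ratio 3.
step 5: a=84, b=-33 + (+162, -81) → a=246, b=-114
step 6: a=246, b=-114 + (+486, -243) → a=732, b=-357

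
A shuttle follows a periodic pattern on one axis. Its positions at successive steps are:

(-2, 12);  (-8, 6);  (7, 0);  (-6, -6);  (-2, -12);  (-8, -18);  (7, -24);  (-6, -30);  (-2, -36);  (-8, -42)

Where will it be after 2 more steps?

(-6, -54)

First: cycles through -2, -8, 7, -6 every 4 steps. Step 11 lands at position 3 of the cycle → -6.
Second: linear, -6 per step → -54 at step 11.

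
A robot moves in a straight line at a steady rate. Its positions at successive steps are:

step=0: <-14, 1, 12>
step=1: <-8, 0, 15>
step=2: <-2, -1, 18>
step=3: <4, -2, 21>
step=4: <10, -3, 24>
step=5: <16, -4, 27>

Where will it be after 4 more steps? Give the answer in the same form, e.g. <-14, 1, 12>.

The position changes by <+6, -1, +3> every step.
step 6: <16, -4, 27> + <+6, -1, +3> → <22, -5, 30>
step 7: <22, -5, 30> + <+6, -1, +3> → <28, -6, 33>
step 8: <28, -6, 33> + <+6, -1, +3> → <34, -7, 36>
step 9: <34, -7, 36> + <+6, -1, +3> → <40, -8, 39>

<40, -8, 39>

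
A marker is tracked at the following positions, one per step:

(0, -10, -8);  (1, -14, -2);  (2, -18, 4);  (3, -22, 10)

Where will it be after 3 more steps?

(6, -34, 28)

The position changes by (+1, -4, +6) every step.
step 4: (3, -22, 10) + (+1, -4, +6) → (4, -26, 16)
step 5: (4, -26, 16) + (+1, -4, +6) → (5, -30, 22)
step 6: (5, -30, 22) + (+1, -4, +6) → (6, -34, 28)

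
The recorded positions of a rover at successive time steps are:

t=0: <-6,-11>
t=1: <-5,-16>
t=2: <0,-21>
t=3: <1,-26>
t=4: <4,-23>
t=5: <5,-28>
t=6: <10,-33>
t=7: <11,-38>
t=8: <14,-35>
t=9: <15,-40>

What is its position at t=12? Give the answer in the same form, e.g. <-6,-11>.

<24,-47>

The moves between consecutive positions are <+1,-5>, <+5,-5>, <+1,-5>, <+3,+3>, <+1,-5>, <+5,-5>, <+1,-5>, <+3,+3>, <+1,-5>; they repeat the 4-cycle [<+1,-5>, <+5,-5>, <+1,-5>, <+3,+3>].
step 10: apply <+5,-5> → <20,-45>
step 11: apply <+1,-5> → <21,-50>
step 12: apply <+3,+3> → <24,-47>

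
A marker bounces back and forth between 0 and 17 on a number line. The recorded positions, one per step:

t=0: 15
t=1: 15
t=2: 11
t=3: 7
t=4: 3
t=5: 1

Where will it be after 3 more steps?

The value reflects between 0 and 17, moving 4 per step.
  step 6: 1 → 5
  step 7: 5 → 9
  step 8: 9 → 13

13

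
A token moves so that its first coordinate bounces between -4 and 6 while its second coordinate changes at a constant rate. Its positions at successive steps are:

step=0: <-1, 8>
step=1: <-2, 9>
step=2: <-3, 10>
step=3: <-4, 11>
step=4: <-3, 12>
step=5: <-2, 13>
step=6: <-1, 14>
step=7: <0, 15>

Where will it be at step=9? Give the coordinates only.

The first coordinate travels 1 per step and bounces off the walls at -4 and 6.
  step 8: 0 → 1
  step 9: 1 → 2
The second coordinate changes by +1 each step: at step 9 it is 17.

<2, 17>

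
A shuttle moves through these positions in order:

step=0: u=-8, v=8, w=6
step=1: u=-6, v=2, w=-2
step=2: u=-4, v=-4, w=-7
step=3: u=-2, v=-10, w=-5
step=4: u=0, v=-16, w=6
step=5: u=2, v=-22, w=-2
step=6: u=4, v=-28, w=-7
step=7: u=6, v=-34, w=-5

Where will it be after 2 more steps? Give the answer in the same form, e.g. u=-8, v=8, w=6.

The u coordinate changes by +2 each step, so at step 9 it is -8 + 9·(2) = 10.
The v coordinate changes by -6 each step, so at step 9 it is 8 + 9·(-6) = -46.
The w coordinate repeats the cycle [6, -2, -7, -5] with period 4; step 9 mod 4 = 1, giving -2.

u=10, v=-46, w=-2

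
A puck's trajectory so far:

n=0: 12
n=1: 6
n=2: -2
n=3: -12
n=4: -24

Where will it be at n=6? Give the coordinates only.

-54

Taking differences between consecutive positions: -6, -8, -10, -12. These grow by -2 each step.
step 5: -24 − 14 → -38
step 6: -38 − 16 → -54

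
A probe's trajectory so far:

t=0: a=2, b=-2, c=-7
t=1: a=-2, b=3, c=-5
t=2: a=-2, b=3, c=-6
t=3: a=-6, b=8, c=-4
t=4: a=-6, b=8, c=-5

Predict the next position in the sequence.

a=-10, b=13, c=-3

Step-to-step displacements: (-4,+5,+2), (+0,+0,-1), (-4,+5,+2), (+0,+0,-1) — a repeating cycle of length 2.
step 5: apply (-4,+5,+2) → a=-10, b=13, c=-3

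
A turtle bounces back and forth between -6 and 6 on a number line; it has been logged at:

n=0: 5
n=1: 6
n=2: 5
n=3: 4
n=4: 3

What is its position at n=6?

1

The value travels 1 per step and bounces off the walls at -6 and 6.
  step 5: 3 → 2
  step 6: 2 → 1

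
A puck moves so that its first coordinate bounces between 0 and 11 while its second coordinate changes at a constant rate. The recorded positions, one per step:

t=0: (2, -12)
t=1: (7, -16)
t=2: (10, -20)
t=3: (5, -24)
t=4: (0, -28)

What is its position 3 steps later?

(7, -40)

The first coordinate travels 5 per step and bounces off the walls at 0 and 11.
  step 5: 0 → 5
  step 6: 5 → 10
  step 7: 10 → 7
The second coordinate changes by -4 each step: at step 7 it is -40.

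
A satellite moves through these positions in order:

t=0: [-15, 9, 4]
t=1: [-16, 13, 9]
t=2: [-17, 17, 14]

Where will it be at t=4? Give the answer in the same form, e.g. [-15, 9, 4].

[-19, 25, 24]

Each step adds [-1, +4, +5] to the position.
step 3: [-17, 17, 14] + [-1, +4, +5] → [-18, 21, 19]
step 4: [-18, 21, 19] + [-1, +4, +5] → [-19, 25, 24]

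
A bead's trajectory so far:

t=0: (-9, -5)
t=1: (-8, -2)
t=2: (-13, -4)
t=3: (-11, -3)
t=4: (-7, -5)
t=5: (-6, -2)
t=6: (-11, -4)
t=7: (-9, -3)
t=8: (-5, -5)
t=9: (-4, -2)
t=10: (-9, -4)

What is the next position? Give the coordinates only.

Step-to-step displacements: (+1, +3), (-5, -2), (+2, +1), (+4, -2), (+1, +3), (-5, -2), (+2, +1), (+4, -2), (+1, +3), (-5, -2) — a repeating cycle of length 4.
step 11: apply (+2, +1) → (-7, -3)

(-7, -3)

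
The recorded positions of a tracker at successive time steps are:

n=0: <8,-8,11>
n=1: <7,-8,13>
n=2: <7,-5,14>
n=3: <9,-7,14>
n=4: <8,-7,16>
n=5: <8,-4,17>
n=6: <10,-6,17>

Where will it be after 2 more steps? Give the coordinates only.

The moves between consecutive positions are <-1,+0,+2>, <+0,+3,+1>, <+2,-2,+0>, <-1,+0,+2>, <+0,+3,+1>, <+2,-2,+0>; they repeat the 3-cycle [<-1,+0,+2>, <+0,+3,+1>, <+2,-2,+0>].
step 7: apply <-1,+0,+2> → <9,-6,19>
step 8: apply <+0,+3,+1> → <9,-3,20>

<9,-3,20>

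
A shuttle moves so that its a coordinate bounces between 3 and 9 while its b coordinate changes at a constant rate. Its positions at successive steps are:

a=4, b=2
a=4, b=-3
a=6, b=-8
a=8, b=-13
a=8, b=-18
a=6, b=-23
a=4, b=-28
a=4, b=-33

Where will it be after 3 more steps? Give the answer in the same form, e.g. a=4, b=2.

a=8, b=-48

The a coordinate reflects between 3 and 9, moving 2 per step.
  step 8: 4 → 6
  step 9: 6 → 8
  step 10: 8 → 8
The b coordinate changes by -5 each step: at step 10 it is -48.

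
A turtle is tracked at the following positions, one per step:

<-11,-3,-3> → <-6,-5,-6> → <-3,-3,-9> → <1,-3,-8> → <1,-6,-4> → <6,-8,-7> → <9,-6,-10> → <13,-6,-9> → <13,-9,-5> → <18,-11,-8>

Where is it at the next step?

The moves between consecutive positions are <+5,-2,-3>, <+3,+2,-3>, <+4,+0,+1>, <+0,-3,+4>, <+5,-2,-3>, <+3,+2,-3>, <+4,+0,+1>, <+0,-3,+4>, <+5,-2,-3>; they repeat the 4-cycle [<+5,-2,-3>, <+3,+2,-3>, <+4,+0,+1>, <+0,-3,+4>].
step 10: apply <+3,+2,-3> → <21,-9,-11>

<21,-9,-11>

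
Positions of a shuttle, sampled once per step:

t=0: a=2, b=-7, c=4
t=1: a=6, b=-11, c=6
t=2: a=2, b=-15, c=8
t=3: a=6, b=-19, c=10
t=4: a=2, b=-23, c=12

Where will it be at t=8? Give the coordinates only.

The a coordinate repeats the cycle [2, 6] with period 2; step 8 mod 2 = 0, giving 2.
The b coordinate changes by -4 each step, so at step 8 it is -7 + 8·(-4) = -39.
The c coordinate changes by +2 each step, so at step 8 it is 4 + 8·(2) = 20.

a=2, b=-39, c=20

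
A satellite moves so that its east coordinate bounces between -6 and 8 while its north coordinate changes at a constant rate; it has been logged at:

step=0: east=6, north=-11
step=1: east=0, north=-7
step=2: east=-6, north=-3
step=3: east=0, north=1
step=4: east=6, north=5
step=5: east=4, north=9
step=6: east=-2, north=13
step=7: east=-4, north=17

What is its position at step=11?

The east coordinate reflects between -6 and 8, moving 6 per step.
  step 8: -4 → 2
  step 9: 2 → 8
  step 10: 8 → 2
  step 11: 2 → -4
The north coordinate changes by +4 each step: at step 11 it is 33.

east=-4, north=33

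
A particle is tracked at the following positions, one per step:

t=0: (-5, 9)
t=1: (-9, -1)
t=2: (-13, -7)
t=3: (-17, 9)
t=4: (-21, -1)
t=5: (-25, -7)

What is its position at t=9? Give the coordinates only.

(-41, 9)

The first coordinate changes by -4 each step, so at step 9 it is -5 + 9·(-4) = -41.
The second coordinate repeats the cycle [9, -1, -7] with period 3; step 9 mod 3 = 0, giving 9.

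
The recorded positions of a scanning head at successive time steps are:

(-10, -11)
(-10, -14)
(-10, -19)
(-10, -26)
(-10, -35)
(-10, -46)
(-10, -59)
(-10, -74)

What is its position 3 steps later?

First differences are (+0, -3), (+0, -5), (+0, -7), (+0, -9), (+0, -11), (+0, -13), (+0, -15); their common second difference is (+0, -2) (constant acceleration).
step 8: (-10, -74) + (+0, -17) → (-10, -91)
step 9: (-10, -91) + (+0, -19) → (-10, -110)
step 10: (-10, -110) + (+0, -21) → (-10, -131)

(-10, -131)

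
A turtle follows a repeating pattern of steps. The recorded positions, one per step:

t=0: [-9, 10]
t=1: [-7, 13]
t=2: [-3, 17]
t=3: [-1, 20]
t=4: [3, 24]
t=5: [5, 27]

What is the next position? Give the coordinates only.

Differencing gives [+2, +3], [+4, +4], [+2, +3], [+4, +4], [+2, +3]. This is the pattern [+2, +3], [+4, +4] repeated.
step 6: apply [+4, +4] → [9, 31]

[9, 31]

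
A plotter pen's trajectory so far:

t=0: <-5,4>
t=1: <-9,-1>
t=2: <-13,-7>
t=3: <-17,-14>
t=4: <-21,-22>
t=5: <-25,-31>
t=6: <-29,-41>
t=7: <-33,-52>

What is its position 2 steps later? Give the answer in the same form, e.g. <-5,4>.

Successive displacements: <-4,-5>, <-4,-6>, <-4,-7>, <-4,-8>, <-4,-9>, <-4,-10>, <-4,-11> — each changes by <+0,-1>.
step 8: <-33,-52> + <-4,-12> → <-37,-64>
step 9: <-37,-64> + <-4,-13> → <-41,-77>

<-41,-77>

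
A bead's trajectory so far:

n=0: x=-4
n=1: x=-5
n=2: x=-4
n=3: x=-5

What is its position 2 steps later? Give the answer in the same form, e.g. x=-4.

Consecutive displacements -1, +1, -1 scale by a factor of -1 each step.
step 4: -5 + 1 → x=-4
step 5: -4 − 1 → x=-5

x=-5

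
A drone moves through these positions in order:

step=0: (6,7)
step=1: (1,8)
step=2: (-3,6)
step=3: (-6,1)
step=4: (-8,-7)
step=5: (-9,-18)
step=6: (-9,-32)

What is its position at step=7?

Taking differences between consecutive positions: (-5,+1), (-4,-2), (-3,-5), (-2,-8), (-1,-11), (+0,-14). These grow by (+1,-3) each step.
step 7: (-9,-32) + (+1,-17) → (-8,-49)

(-8,-49)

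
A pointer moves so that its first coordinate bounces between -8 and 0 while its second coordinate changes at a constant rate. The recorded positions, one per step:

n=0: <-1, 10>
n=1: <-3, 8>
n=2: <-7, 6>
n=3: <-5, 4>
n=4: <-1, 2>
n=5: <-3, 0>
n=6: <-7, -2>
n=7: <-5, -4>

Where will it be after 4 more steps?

<-5, -12>

The first coordinate travels 4 per step and bounces off the walls at -8 and 0.
  step 8: -5 → -1
  step 9: -1 → -3
  step 10: -3 → -7
  step 11: -7 → -5
The second coordinate changes by -2 each step: at step 11 it is -12.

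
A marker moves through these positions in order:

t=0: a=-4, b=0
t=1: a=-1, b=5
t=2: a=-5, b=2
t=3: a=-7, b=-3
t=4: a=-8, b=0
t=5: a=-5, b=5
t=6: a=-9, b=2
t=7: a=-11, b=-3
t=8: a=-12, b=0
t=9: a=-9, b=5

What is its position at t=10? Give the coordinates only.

a=-13, b=2

Step-to-step displacements: (+3, +5), (-4, -3), (-2, -5), (-1, +3), (+3, +5), (-4, -3), (-2, -5), (-1, +3), (+3, +5) — a repeating cycle of length 4.
step 10: apply (-4, -3) → a=-13, b=2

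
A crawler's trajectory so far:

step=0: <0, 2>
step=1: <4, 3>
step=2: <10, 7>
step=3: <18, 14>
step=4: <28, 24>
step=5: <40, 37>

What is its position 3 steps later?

First differences are <+4, +1>, <+6, +4>, <+8, +7>, <+10, +10>, <+12, +13>; their common second difference is <+2, +3> (constant acceleration).
step 6: <40, 37> + <+14, +16> → <54, 53>
step 7: <54, 53> + <+16, +19> → <70, 72>
step 8: <70, 72> + <+18, +22> → <88, 94>

<88, 94>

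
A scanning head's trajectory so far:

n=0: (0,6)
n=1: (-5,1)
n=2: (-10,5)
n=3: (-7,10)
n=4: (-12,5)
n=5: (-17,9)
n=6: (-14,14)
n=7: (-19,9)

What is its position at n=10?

(-26,13)

The moves between consecutive positions are (-5,-5), (-5,+4), (+3,+5), (-5,-5), (-5,+4), (+3,+5), (-5,-5); they repeat the 3-cycle [(-5,-5), (-5,+4), (+3,+5)].
step 8: apply (-5,+4) → (-24,13)
step 9: apply (+3,+5) → (-21,18)
step 10: apply (-5,-5) → (-26,13)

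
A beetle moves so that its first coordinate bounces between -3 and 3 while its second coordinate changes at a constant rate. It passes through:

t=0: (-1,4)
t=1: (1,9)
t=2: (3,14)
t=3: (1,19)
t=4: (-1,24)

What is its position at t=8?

The first coordinate reflects between -3 and 3, moving 2 per step.
  step 5: -1 → -3
  step 6: -3 → -1
  step 7: -1 → 1
  step 8: 1 → 3
The second coordinate changes by +5 each step: at step 8 it is 44.

(3,44)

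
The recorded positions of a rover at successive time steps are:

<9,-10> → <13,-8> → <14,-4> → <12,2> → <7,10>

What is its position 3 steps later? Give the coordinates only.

First differences are <+4,+2>, <+1,+4>, <-2,+6>, <-5,+8>; their common second difference is <-3,+2> (constant acceleration).
step 5: <7,10> + <-8,+10> → <-1,20>
step 6: <-1,20> + <-11,+12> → <-12,32>
step 7: <-12,32> + <-14,+14> → <-26,46>

<-26,46>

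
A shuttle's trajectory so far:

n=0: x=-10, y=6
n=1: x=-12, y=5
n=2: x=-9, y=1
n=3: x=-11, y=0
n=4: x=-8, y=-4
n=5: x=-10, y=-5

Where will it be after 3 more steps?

x=-6, y=-14

Step-to-step displacements: (-2,-1), (+3,-4), (-2,-1), (+3,-4), (-2,-1) — a repeating cycle of length 2.
step 6: apply (+3,-4) → x=-7, y=-9
step 7: apply (-2,-1) → x=-9, y=-10
step 8: apply (+3,-4) → x=-6, y=-14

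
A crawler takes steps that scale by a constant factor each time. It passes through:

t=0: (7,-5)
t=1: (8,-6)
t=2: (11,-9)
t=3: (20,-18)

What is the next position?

The jumps are (+1,-1), (+3,-3), (+9,-9) — a geometric progression with ratio 3.
step 4: (20,-18) + (+27,-27) → (47,-45)

(47,-45)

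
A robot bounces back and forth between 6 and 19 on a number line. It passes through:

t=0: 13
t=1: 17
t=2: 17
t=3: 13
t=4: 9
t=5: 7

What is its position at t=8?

The value reflects between 6 and 19, moving 4 per step.
  step 6: 7 → 11
  step 7: 11 → 15
  step 8: 15 → 19

19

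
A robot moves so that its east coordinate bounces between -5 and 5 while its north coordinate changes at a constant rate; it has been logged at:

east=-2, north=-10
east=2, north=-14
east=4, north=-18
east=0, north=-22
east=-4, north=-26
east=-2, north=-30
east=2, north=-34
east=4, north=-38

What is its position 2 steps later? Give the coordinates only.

east=-4, north=-46

The east coordinate reflects between -5 and 5, moving 4 per step.
  step 8: 4 → 0
  step 9: 0 → -4
The north coordinate changes by -4 each step: at step 9 it is -46.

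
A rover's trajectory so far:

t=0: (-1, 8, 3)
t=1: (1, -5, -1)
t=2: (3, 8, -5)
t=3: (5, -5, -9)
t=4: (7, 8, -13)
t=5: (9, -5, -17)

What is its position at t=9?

The first coordinate changes by +2 each step, so at step 9 it is -1 + 9·(2) = 17.
The second coordinate repeats the cycle [8, -5] with period 2; step 9 mod 2 = 1, giving -5.
The third coordinate changes by -4 each step, so at step 9 it is 3 + 9·(-4) = -33.

(17, -5, -33)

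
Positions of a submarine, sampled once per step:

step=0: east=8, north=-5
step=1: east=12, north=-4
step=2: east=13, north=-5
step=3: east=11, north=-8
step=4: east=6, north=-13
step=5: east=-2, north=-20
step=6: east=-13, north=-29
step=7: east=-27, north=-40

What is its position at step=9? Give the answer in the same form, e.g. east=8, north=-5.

First differences are (+4, +1), (+1, -1), (-2, -3), (-5, -5), (-8, -7), (-11, -9), (-14, -11); their common second difference is (-3, -2) (constant acceleration).
step 8: east=-27, north=-40 + (-17, -13) → east=-44, north=-53
step 9: east=-44, north=-53 + (-20, -15) → east=-64, north=-68

east=-64, north=-68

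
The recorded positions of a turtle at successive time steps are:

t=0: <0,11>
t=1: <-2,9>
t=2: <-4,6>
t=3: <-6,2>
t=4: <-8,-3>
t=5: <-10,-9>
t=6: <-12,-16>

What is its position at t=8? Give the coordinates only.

First differences are <-2,-2>, <-2,-3>, <-2,-4>, <-2,-5>, <-2,-6>, <-2,-7>; their common second difference is <+0,-1> (constant acceleration).
step 7: <-12,-16> + <-2,-8> → <-14,-24>
step 8: <-14,-24> + <-2,-9> → <-16,-33>

<-16,-33>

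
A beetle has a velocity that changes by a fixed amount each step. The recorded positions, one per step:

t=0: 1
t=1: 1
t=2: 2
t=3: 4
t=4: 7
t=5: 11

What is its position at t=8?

Successive displacements: +0, +1, +2, +3, +4 — each changes by +1.
step 6: 11 + 5 → 16
step 7: 16 + 6 → 22
step 8: 22 + 7 → 29

29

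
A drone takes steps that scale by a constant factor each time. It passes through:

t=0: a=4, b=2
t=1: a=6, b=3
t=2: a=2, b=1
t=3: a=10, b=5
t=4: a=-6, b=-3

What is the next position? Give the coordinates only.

Consecutive displacements (+2, +1), (-4, -2), (+8, +4), (-16, -8) scale by a factor of -2 each step.
step 5: a=-6, b=-3 + (+32, +16) → a=26, b=13

a=26, b=13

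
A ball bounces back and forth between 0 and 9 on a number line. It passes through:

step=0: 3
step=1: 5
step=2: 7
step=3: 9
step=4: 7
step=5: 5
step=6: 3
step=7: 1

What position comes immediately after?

1

The value travels 2 per step and bounces off the walls at 0 and 9.
  step 8: 1 → 1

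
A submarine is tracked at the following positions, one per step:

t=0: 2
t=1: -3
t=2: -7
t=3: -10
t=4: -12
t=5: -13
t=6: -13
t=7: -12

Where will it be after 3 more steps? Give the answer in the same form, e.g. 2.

-3

Successive displacements: -5, -4, -3, -2, -1, +0, +1 — each changes by +1.
step 8: -12 + 2 → -10
step 9: -10 + 3 → -7
step 10: -7 + 4 → -3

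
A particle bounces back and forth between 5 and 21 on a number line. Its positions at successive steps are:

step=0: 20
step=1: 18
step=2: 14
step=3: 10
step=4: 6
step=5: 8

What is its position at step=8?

20

The value travels 4 per step and bounces off the walls at 5 and 21.
  step 6: 8 → 12
  step 7: 12 → 16
  step 8: 16 → 20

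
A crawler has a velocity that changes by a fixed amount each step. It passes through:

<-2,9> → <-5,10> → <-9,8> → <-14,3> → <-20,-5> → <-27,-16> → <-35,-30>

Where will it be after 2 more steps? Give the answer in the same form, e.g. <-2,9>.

<-54,-67>

First differences are <-3,+1>, <-4,-2>, <-5,-5>, <-6,-8>, <-7,-11>, <-8,-14>; their common second difference is <-1,-3> (constant acceleration).
step 7: <-35,-30> + <-9,-17> → <-44,-47>
step 8: <-44,-47> + <-10,-20> → <-54,-67>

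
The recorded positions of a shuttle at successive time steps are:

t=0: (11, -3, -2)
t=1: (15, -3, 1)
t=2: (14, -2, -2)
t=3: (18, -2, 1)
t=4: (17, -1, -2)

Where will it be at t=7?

The moves between consecutive positions are (+4, +0, +3), (-1, +1, -3), (+4, +0, +3), (-1, +1, -3); they repeat the 2-cycle [(+4, +0, +3), (-1, +1, -3)].
step 5: apply (+4, +0, +3) → (21, -1, 1)
step 6: apply (-1, +1, -3) → (20, 0, -2)
step 7: apply (+4, +0, +3) → (24, 0, 1)

(24, 0, 1)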